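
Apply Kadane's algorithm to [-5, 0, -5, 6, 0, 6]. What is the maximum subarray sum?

Using Kadane's algorithm on [-5, 0, -5, 6, 0, 6]:

Scanning through the array:
Position 1 (value 0): max_ending_here = 0, max_so_far = 0
Position 2 (value -5): max_ending_here = -5, max_so_far = 0
Position 3 (value 6): max_ending_here = 6, max_so_far = 6
Position 4 (value 0): max_ending_here = 6, max_so_far = 6
Position 5 (value 6): max_ending_here = 12, max_so_far = 12

Maximum subarray: [6, 0, 6]
Maximum sum: 12

The maximum subarray is [6, 0, 6] with sum 12. This subarray runs from index 3 to index 5.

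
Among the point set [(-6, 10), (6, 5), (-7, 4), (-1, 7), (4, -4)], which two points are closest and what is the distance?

Computing all pairwise distances among 5 points:

d((-6, 10), (6, 5)) = 13.0
d((-6, 10), (-7, 4)) = 6.0828
d((-6, 10), (-1, 7)) = 5.831 <-- minimum
d((-6, 10), (4, -4)) = 17.2047
d((6, 5), (-7, 4)) = 13.0384
d((6, 5), (-1, 7)) = 7.2801
d((6, 5), (4, -4)) = 9.2195
d((-7, 4), (-1, 7)) = 6.7082
d((-7, 4), (4, -4)) = 13.6015
d((-1, 7), (4, -4)) = 12.083

Closest pair: (-6, 10) and (-1, 7) with distance 5.831

The closest pair is (-6, 10) and (-1, 7) with Euclidean distance 5.831. For 5 points, brute-force pairwise comparison is shown above. For large n, the divide-and-conquer algorithm (sort by x, recurse on halves, check the dividing strip) achieves O(n log n).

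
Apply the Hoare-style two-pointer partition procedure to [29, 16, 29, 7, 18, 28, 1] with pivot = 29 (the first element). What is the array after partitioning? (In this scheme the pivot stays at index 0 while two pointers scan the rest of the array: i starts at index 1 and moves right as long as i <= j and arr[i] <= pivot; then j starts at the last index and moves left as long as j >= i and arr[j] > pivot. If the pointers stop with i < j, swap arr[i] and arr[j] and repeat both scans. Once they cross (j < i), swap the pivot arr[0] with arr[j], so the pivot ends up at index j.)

Hoare-style two-pointer partition with pivot = 29:

Initial array: [29, 16, 29, 7, 18, 28, 1]

Pointers start at i = 1, j = 6.
i ends at 7, j ends at 6: the pointers have crossed (j < i), so scanning stops.

Swap pivot arr[0] with arr[6] to place pivot at position 6: [1, 16, 29, 7, 18, 28, 29]
Pivot position: 6

After partitioning with pivot 29, the array becomes [1, 16, 29, 7, 18, 28, 29]. The pivot is placed at index 6. All elements to the left of the pivot are <= 29, and all elements to the right are > 29.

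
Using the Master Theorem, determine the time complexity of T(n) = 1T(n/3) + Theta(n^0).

Master Theorem for T(n) = 1T(n/3) + O(n^0):

a = 1, b = 3, c = 0
log_b(a) = log_3(1) = 0.0000

Case 2: c = 0 = log_3(1) = 0.0000
T(n) = O(n^0 log n) = O(log n)

For T(n) = 1T(n/3) + O(n^0): log_3(1) = 0.0000. This is Case 2 of the Master Theorem (c = log_b(a), equal work at all levels), giving O(log n).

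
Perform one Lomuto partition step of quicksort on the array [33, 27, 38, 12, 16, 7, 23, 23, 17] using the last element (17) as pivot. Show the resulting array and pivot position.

Lomuto partition with pivot = 17:

Initial array: [33, 27, 38, 12, 16, 7, 23, 23, 17]

arr[0]=33 > 17: no swap
arr[1]=27 > 17: no swap
arr[2]=38 > 17: no swap
arr[3]=12 <= 17: swap with position 0, array becomes [12, 27, 38, 33, 16, 7, 23, 23, 17]
arr[4]=16 <= 17: swap with position 1, array becomes [12, 16, 38, 33, 27, 7, 23, 23, 17]
arr[5]=7 <= 17: swap with position 2, array becomes [12, 16, 7, 33, 27, 38, 23, 23, 17]
arr[6]=23 > 17: no swap
arr[7]=23 > 17: no swap

Place pivot at position 3: [12, 16, 7, 17, 27, 38, 23, 23, 33]
Pivot position: 3

After partitioning with pivot 17, the array becomes [12, 16, 7, 17, 27, 38, 23, 23, 33]. The pivot is placed at index 3. All elements to the left of the pivot are <= 17, and all elements to the right are > 17.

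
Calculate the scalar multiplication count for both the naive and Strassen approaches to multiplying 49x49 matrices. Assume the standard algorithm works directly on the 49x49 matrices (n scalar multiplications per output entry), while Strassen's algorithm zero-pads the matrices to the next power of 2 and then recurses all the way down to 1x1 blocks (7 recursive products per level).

Matrix multiplication for 49x49 matrices:

Strassen's algorithm requires power-of-2 dimensions. Pad 49x49 to 64x64 (next power of 2).

Standard algorithm: 49^3 = 117649 multiplications
Strassen's algorithm: 7^(log2(64)) = 7^6 = 117649 multiplications
Savings: 117649 - 117649 = 0 multiplications

Standard: 117649 multiplications (49^3). Strassen: 117649 multiplications (7^6, after padding to 64x64). Strassen reduces 8 recursive multiplications to 7 at each level.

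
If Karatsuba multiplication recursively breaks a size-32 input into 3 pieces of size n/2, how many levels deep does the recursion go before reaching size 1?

For divide and conquer with division factor 2:

Problem sizes at each level:
Level 0: 32
Level 1: 16
Level 2: 8
Level 3: 4
Level 4: 2
Level 5: 1

The root is level 0 and the size-1 base case is level 5 (the tree spans levels 0 through 5, i.e. 6 levels counting the root), so the depth is the number of divisions: log_2(32) = 5

The recursion tree depth is log_2(32) = 5. At each level, the problem size is divided by 2, so it takes 5 divisions to reduce to a base case of size 1. The algorithm makes 3 recursive calls at each level.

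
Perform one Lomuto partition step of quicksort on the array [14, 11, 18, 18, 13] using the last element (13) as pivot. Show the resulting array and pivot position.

Lomuto partition with pivot = 13:

Initial array: [14, 11, 18, 18, 13]

arr[0]=14 > 13: no swap
arr[1]=11 <= 13: swap with position 0, array becomes [11, 14, 18, 18, 13]
arr[2]=18 > 13: no swap
arr[3]=18 > 13: no swap

Place pivot at position 1: [11, 13, 18, 18, 14]
Pivot position: 1

After partitioning with pivot 13, the array becomes [11, 13, 18, 18, 14]. The pivot is placed at index 1. All elements to the left of the pivot are <= 13, and all elements to the right are > 13.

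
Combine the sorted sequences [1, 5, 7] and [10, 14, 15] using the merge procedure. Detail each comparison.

Merging process:

Compare 1 vs 10: take 1 from left. Merged: [1]
Compare 5 vs 10: take 5 from left. Merged: [1, 5]
Compare 7 vs 10: take 7 from left. Merged: [1, 5, 7]
Append remaining from right: [10, 14, 15]. Merged: [1, 5, 7, 10, 14, 15]

Final merged array: [1, 5, 7, 10, 14, 15]
Total comparisons: 3

The merged array is [1, 5, 7, 10, 14, 15], requiring 3 comparisons. The merge step runs in O(n) time where n is the total number of elements.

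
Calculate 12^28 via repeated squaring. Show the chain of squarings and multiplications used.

Computing 12^28 by squaring (build up from 12^1; each line after the first costs one multiplication):

12^1 = 12
12^2 = (12^1)^2 = 12^2 = 144
12^3 = 12 * 12^2 = 12 * 144 = 1728
12^6 = (12^3)^2 = 1728^2 = 2985984
12^7 = 12 * 12^6 = 12 * 2985984 = 35831808
12^14 = (12^7)^2 = 35831808^2 = 1283918464548864
12^28 = (12^14)^2 = 1283918464548864^2 = 1648446623609512543951043690496

Result: 1648446623609512543951043690496
Multiplications needed: 6 (6 lines after 12^1)

12^28 = 1648446623609512543951043690496. Using exponentiation by squaring, this requires 6 multiplications. The key idea: if the exponent is even, square the half-power; if odd, multiply by the base once.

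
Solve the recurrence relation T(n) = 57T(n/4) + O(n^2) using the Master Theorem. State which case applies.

Master Theorem for T(n) = 57T(n/4) + O(n^2):

a = 57, b = 4, c = 2
log_b(a) = log_4(57) = 2.9164

Case 1: c = 2 < log_4(57) = 2.9164
T(n) = O(n^(log_4 57))

For T(n) = 57T(n/4) + O(n^2): log_4(57) = 2.9164. This is Case 1 of the Master Theorem (c < log_b(a), work dominated by leaves), giving O(n^(log_4 57)).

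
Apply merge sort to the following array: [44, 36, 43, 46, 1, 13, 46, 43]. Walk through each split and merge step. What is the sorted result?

Merge sort trace:

Split: [44, 36, 43, 46, 1, 13, 46, 43] -> [44, 36, 43, 46] and [1, 13, 46, 43]
  Split: [44, 36, 43, 46] -> [44, 36] and [43, 46]
    Split: [44, 36] -> [44] and [36]
    Merge: [44] + [36] -> [36, 44]
    Split: [43, 46] -> [43] and [46]
    Merge: [43] + [46] -> [43, 46]
  Merge: [36, 44] + [43, 46] -> [36, 43, 44, 46]
  Split: [1, 13, 46, 43] -> [1, 13] and [46, 43]
    Split: [1, 13] -> [1] and [13]
    Merge: [1] + [13] -> [1, 13]
    Split: [46, 43] -> [46] and [43]
    Merge: [46] + [43] -> [43, 46]
  Merge: [1, 13] + [43, 46] -> [1, 13, 43, 46]
Merge: [36, 43, 44, 46] + [1, 13, 43, 46] -> [1, 13, 36, 43, 43, 44, 46, 46]

Final sorted array: [1, 13, 36, 43, 43, 44, 46, 46]

The merge sort proceeds by recursively splitting the array and merging sorted halves.
After all merges, the sorted array is [1, 13, 36, 43, 43, 44, 46, 46].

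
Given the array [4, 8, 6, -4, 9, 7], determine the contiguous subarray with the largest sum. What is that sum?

Using Kadane's algorithm on [4, 8, 6, -4, 9, 7]:

Scanning through the array:
Position 1 (value 8): max_ending_here = 12, max_so_far = 12
Position 2 (value 6): max_ending_here = 18, max_so_far = 18
Position 3 (value -4): max_ending_here = 14, max_so_far = 18
Position 4 (value 9): max_ending_here = 23, max_so_far = 23
Position 5 (value 7): max_ending_here = 30, max_so_far = 30

Maximum subarray: [4, 8, 6, -4, 9, 7]
Maximum sum: 30

The maximum subarray is [4, 8, 6, -4, 9, 7] with sum 30. This subarray runs from index 0 to index 5.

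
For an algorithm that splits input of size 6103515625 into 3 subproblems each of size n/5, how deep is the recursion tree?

For divide and conquer with division factor 5:

Problem sizes at each level:
Level 0: 6103515625
Level 1: 1220703125
Level 2: 244140625
Level 3: 48828125
Level 4: 9765625
Level 5: 1953125
Level 6: 390625
Level 7: 78125
Level 8: 15625
Level 9: 3125
Level 10: 625
Level 11: 125
Level 12: 25
Level 13: 5
Level 14: 1

The root is level 0 and the size-1 base case is level 14 (the tree spans levels 0 through 14, i.e. 15 levels counting the root), so the depth is the number of divisions: log_5(6103515625) = 14

The recursion tree depth is log_5(6103515625) = 14. At each level, the problem size is divided by 5, so it takes 14 divisions to reduce to a base case of size 1. The algorithm makes 3 recursive calls at each level.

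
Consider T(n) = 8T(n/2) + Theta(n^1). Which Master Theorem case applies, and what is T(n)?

Master Theorem for T(n) = 8T(n/2) + O(n^1):

a = 8, b = 2, c = 1
log_b(a) = log_2(8) = 3.0000

Case 1: c = 1 < log_2(8) = 3.0000
T(n) = O(n^(log_2 8)) = O(n^3)

For T(n) = 8T(n/2) + O(n^1): log_2(8) = 3.0000. This is Case 1 of the Master Theorem (c < log_b(a), work dominated by leaves), giving O(n^3).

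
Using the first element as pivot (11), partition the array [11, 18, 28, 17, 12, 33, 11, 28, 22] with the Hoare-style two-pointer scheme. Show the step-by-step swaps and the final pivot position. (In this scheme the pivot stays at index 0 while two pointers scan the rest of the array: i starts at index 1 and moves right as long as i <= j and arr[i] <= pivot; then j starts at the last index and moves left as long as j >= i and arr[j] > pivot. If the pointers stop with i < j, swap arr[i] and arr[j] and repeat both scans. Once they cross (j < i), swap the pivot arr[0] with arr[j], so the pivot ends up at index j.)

Hoare-style two-pointer partition with pivot = 11:

Initial array: [11, 18, 28, 17, 12, 33, 11, 28, 22]

Pointers start at i = 1, j = 8.
i stops at index 1 (arr[1]=18 > 11), j stops at index 6 (arr[6]=11 <= 11): swap arr[1] and arr[6], array becomes [11, 11, 28, 17, 12, 33, 18, 28, 22]
i ends at 2, j ends at 1: the pointers have crossed (j < i), so scanning stops.

Swap pivot arr[0] with arr[1] to place pivot at position 1: [11, 11, 28, 17, 12, 33, 18, 28, 22]
Pivot position: 1

After partitioning with pivot 11, the array becomes [11, 11, 28, 17, 12, 33, 18, 28, 22]. The pivot is placed at index 1. All elements to the left of the pivot are <= 11, and all elements to the right are > 11.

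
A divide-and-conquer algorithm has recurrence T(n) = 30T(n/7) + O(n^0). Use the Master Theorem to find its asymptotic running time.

Master Theorem for T(n) = 30T(n/7) + O(n^0):

a = 30, b = 7, c = 0
log_b(a) = log_7(30) = 1.7479

Case 1: c = 0 < log_7(30) = 1.7479
T(n) = O(n^(log_7 30))

For T(n) = 30T(n/7) + O(n^0): log_7(30) = 1.7479. This is Case 1 of the Master Theorem (c < log_b(a), work dominated by leaves), giving O(n^(log_7 30)).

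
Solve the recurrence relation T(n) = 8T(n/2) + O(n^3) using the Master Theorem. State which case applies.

Master Theorem for T(n) = 8T(n/2) + O(n^3):

a = 8, b = 2, c = 3
log_b(a) = log_2(8) = 3.0000

Case 2: c = 3 = log_2(8) = 3.0000
T(n) = O(n^3 log n) = O(n^3 log n)

For T(n) = 8T(n/2) + O(n^3): log_2(8) = 3.0000. This is Case 2 of the Master Theorem (c = log_b(a), equal work at all levels), giving O(n^3 log n).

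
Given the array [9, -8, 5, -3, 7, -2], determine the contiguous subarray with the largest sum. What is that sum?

Using Kadane's algorithm on [9, -8, 5, -3, 7, -2]:

Scanning through the array:
Position 1 (value -8): max_ending_here = 1, max_so_far = 9
Position 2 (value 5): max_ending_here = 6, max_so_far = 9
Position 3 (value -3): max_ending_here = 3, max_so_far = 9
Position 4 (value 7): max_ending_here = 10, max_so_far = 10
Position 5 (value -2): max_ending_here = 8, max_so_far = 10

Maximum subarray: [9, -8, 5, -3, 7]
Maximum sum: 10

The maximum subarray is [9, -8, 5, -3, 7] with sum 10. This subarray runs from index 0 to index 4.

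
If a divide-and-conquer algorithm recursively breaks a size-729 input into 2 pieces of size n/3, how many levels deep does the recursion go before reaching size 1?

For divide and conquer with division factor 3:

Problem sizes at each level:
Level 0: 729
Level 1: 243
Level 2: 81
Level 3: 27
Level 4: 9
Level 5: 3
Level 6: 1

The root is level 0 and the size-1 base case is level 6 (the tree spans levels 0 through 6, i.e. 7 levels counting the root), so the depth is the number of divisions: log_3(729) = 6

The recursion tree depth is log_3(729) = 6. At each level, the problem size is divided by 3, so it takes 6 divisions to reduce to a base case of size 1. The algorithm makes 2 recursive calls at each level.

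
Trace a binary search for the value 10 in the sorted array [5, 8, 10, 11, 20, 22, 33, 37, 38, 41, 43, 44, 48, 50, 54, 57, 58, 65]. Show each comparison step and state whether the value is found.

Binary search for 10 in [5, 8, 10, 11, 20, 22, 33, 37, 38, 41, 43, 44, 48, 50, 54, 57, 58, 65]:

lo=0, hi=17, mid=8, arr[mid]=38 -> 38 > 10, search left half
lo=0, hi=7, mid=3, arr[mid]=11 -> 11 > 10, search left half
lo=0, hi=2, mid=1, arr[mid]=8 -> 8 < 10, search right half
lo=2, hi=2, mid=2, arr[mid]=10 -> Found target at index 2!

Binary search finds 10 at index 2 after 4 comparisons. The search repeatedly halves the search space by comparing with the middle element.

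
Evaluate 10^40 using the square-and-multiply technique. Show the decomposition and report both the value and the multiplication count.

Computing 10^40 by squaring (build up from 10^1; each line after the first costs one multiplication):

10^1 = 10
10^2 = (10^1)^2 = 10^2 = 100
10^4 = (10^2)^2 = 100^2 = 10000
10^5 = 10 * 10^4 = 10 * 10000 = 100000
10^10 = (10^5)^2 = 100000^2 = 10000000000
10^20 = (10^10)^2 = 10000000000^2 = 100000000000000000000
10^40 = (10^20)^2 = 100000000000000000000^2 = 10000000000000000000000000000000000000000

Result: 10000000000000000000000000000000000000000
Multiplications needed: 6 (6 lines after 10^1)

10^40 = 10000000000000000000000000000000000000000. Using exponentiation by squaring, this requires 6 multiplications. The key idea: if the exponent is even, square the half-power; if odd, multiply by the base once.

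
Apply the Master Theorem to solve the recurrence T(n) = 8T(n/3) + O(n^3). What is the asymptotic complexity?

Master Theorem for T(n) = 8T(n/3) + O(n^3):

a = 8, b = 3, c = 3
log_b(a) = log_3(8) = 1.8928

Case 3: c = 3 > log_3(8) = 1.8928
T(n) = O(n^3) = O(n^3)

For T(n) = 8T(n/3) + O(n^3): log_3(8) = 1.8928. This is Case 3 of the Master Theorem (c > log_b(a), work dominated by root), giving O(n^3).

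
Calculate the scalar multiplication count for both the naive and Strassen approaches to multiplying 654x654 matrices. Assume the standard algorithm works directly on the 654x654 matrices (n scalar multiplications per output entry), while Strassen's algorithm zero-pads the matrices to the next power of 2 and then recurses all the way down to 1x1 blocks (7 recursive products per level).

Matrix multiplication for 654x654 matrices:

Strassen's algorithm requires power-of-2 dimensions. Pad 654x654 to 1024x1024 (next power of 2).

Standard algorithm: 654^3 = 279726264 multiplications
Strassen's algorithm: 7^(log2(1024)) = 7^10 = 282475249 multiplications
Difference: 279726264 - 282475249 = -2748985 (Strassen uses MORE here due to padding overhead — for small or just-over-power-of-2 n, padding can outweigh the per-level savings)

Standard: 279726264 multiplications (654^3). Strassen: 282475249 multiplications (7^10, after padding to 1024x1024). Strassen reduces 8 recursive multiplications to 7 at each level.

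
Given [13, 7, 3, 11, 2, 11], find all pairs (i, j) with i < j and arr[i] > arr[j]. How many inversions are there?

Finding inversions in [13, 7, 3, 11, 2, 11]:

(0, 1): arr[0]=13 > arr[1]=7
(0, 2): arr[0]=13 > arr[2]=3
(0, 3): arr[0]=13 > arr[3]=11
(0, 4): arr[0]=13 > arr[4]=2
(0, 5): arr[0]=13 > arr[5]=11
(1, 2): arr[1]=7 > arr[2]=3
(1, 4): arr[1]=7 > arr[4]=2
(2, 4): arr[2]=3 > arr[4]=2
(3, 4): arr[3]=11 > arr[4]=2

Total inversions: 9

The array has 9 inversion(s): (0,1), (0,2), (0,3), (0,4), (0,5), (1,2), (1,4), (2,4), (3,4). Each pair (i,j) satisfies i < j and arr[i] > arr[j].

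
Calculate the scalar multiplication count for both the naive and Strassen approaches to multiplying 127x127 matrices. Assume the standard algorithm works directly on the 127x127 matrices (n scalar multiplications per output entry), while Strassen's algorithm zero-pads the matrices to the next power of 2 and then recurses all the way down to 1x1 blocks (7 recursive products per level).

Matrix multiplication for 127x127 matrices:

Strassen's algorithm requires power-of-2 dimensions. Pad 127x127 to 128x128 (next power of 2).

Standard algorithm: 127^3 = 2048383 multiplications
Strassen's algorithm: 7^(log2(128)) = 7^7 = 823543 multiplications
Savings: 2048383 - 823543 = 1224840 multiplications

Standard: 2048383 multiplications (127^3). Strassen: 823543 multiplications (7^7, after padding to 128x128). Strassen reduces 8 recursive multiplications to 7 at each level.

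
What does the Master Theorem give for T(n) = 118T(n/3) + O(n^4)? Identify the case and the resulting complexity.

Master Theorem for T(n) = 118T(n/3) + O(n^4):

a = 118, b = 3, c = 4
log_b(a) = log_3(118) = 4.3425

Case 1: c = 4 < log_3(118) = 4.3425
T(n) = O(n^(log_3 118))

For T(n) = 118T(n/3) + O(n^4): log_3(118) = 4.3425. This is Case 1 of the Master Theorem (c < log_b(a), work dominated by leaves), giving O(n^(log_3 118)).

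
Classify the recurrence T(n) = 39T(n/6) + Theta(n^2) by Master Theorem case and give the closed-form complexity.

Master Theorem for T(n) = 39T(n/6) + O(n^2):

a = 39, b = 6, c = 2
log_b(a) = log_6(39) = 2.0447

Case 1: c = 2 < log_6(39) = 2.0447
T(n) = O(n^(log_6 39))

For T(n) = 39T(n/6) + O(n^2): log_6(39) = 2.0447. This is Case 1 of the Master Theorem (c < log_b(a), work dominated by leaves), giving O(n^(log_6 39)).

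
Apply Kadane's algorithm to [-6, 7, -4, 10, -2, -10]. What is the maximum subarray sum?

Using Kadane's algorithm on [-6, 7, -4, 10, -2, -10]:

Scanning through the array:
Position 1 (value 7): max_ending_here = 7, max_so_far = 7
Position 2 (value -4): max_ending_here = 3, max_so_far = 7
Position 3 (value 10): max_ending_here = 13, max_so_far = 13
Position 4 (value -2): max_ending_here = 11, max_so_far = 13
Position 5 (value -10): max_ending_here = 1, max_so_far = 13

Maximum subarray: [7, -4, 10]
Maximum sum: 13

The maximum subarray is [7, -4, 10] with sum 13. This subarray runs from index 1 to index 3.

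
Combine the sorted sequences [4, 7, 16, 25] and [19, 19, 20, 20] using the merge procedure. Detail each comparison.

Merging process:

Compare 4 vs 19: take 4 from left. Merged: [4]
Compare 7 vs 19: take 7 from left. Merged: [4, 7]
Compare 16 vs 19: take 16 from left. Merged: [4, 7, 16]
Compare 25 vs 19: take 19 from right. Merged: [4, 7, 16, 19]
Compare 25 vs 19: take 19 from right. Merged: [4, 7, 16, 19, 19]
Compare 25 vs 20: take 20 from right. Merged: [4, 7, 16, 19, 19, 20]
Compare 25 vs 20: take 20 from right. Merged: [4, 7, 16, 19, 19, 20, 20]
Append remaining from left: [25]. Merged: [4, 7, 16, 19, 19, 20, 20, 25]

Final merged array: [4, 7, 16, 19, 19, 20, 20, 25]
Total comparisons: 7

The merged array is [4, 7, 16, 19, 19, 20, 20, 25], requiring 7 comparisons. The merge step runs in O(n) time where n is the total number of elements.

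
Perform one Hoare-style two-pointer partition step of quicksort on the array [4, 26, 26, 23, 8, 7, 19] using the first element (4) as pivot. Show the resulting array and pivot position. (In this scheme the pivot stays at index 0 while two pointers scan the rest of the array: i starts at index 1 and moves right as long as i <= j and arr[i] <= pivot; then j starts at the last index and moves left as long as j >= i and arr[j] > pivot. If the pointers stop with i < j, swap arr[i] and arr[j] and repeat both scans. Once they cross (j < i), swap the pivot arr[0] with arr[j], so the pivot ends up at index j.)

Hoare-style two-pointer partition with pivot = 4:

Initial array: [4, 26, 26, 23, 8, 7, 19]

Pointers start at i = 1, j = 6.
i ends at 1, j ends at 0: the pointers have crossed (j < i), so scanning stops.

j = 0, so swapping arr[0] with arr[j] leaves the pivot at position 0: [4, 26, 26, 23, 8, 7, 19]
Pivot position: 0

After partitioning with pivot 4, the array becomes [4, 26, 26, 23, 8, 7, 19]. The pivot is placed at index 0. All elements to the left of the pivot are <= 4, and all elements to the right are > 4.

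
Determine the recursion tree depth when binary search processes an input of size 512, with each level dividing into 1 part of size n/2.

For divide and conquer with division factor 2:

Problem sizes at each level:
Level 0: 512
Level 1: 256
Level 2: 128
Level 3: 64
Level 4: 32
Level 5: 16
Level 6: 8
Level 7: 4
Level 8: 2
Level 9: 1

The root is level 0 and the size-1 base case is level 9 (the tree spans levels 0 through 9, i.e. 10 levels counting the root), so the depth is the number of divisions: log_2(512) = 9

The recursion tree depth is log_2(512) = 9. At each level, the problem size is divided by 2, so it takes 9 divisions to reduce to a base case of size 1. The algorithm makes 1 recursive call at each level.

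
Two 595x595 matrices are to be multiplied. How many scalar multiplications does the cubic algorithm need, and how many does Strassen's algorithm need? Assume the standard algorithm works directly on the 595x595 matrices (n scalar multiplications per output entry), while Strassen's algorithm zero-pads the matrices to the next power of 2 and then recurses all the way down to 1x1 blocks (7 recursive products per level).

Matrix multiplication for 595x595 matrices:

Strassen's algorithm requires power-of-2 dimensions. Pad 595x595 to 1024x1024 (next power of 2).

Standard algorithm: 595^3 = 210644875 multiplications
Strassen's algorithm: 7^(log2(1024)) = 7^10 = 282475249 multiplications
Difference: 210644875 - 282475249 = -71830374 (Strassen uses MORE here due to padding overhead — for small or just-over-power-of-2 n, padding can outweigh the per-level savings)

Standard: 210644875 multiplications (595^3). Strassen: 282475249 multiplications (7^10, after padding to 1024x1024). Strassen reduces 8 recursive multiplications to 7 at each level.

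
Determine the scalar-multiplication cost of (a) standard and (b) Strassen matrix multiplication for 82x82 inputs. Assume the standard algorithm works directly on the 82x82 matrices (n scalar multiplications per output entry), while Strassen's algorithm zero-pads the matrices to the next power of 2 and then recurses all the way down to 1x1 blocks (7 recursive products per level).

Matrix multiplication for 82x82 matrices:

Strassen's algorithm requires power-of-2 dimensions. Pad 82x82 to 128x128 (next power of 2).

Standard algorithm: 82^3 = 551368 multiplications
Strassen's algorithm: 7^(log2(128)) = 7^7 = 823543 multiplications
Difference: 551368 - 823543 = -272175 (Strassen uses MORE here due to padding overhead — for small or just-over-power-of-2 n, padding can outweigh the per-level savings)

Standard: 551368 multiplications (82^3). Strassen: 823543 multiplications (7^7, after padding to 128x128). Strassen reduces 8 recursive multiplications to 7 at each level.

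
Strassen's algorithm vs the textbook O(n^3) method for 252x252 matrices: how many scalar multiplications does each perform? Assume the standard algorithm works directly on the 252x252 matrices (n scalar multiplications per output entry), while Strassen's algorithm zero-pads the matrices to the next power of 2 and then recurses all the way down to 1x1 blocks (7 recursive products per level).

Matrix multiplication for 252x252 matrices:

Strassen's algorithm requires power-of-2 dimensions. Pad 252x252 to 256x256 (next power of 2).

Standard algorithm: 252^3 = 16003008 multiplications
Strassen's algorithm: 7^(log2(256)) = 7^8 = 5764801 multiplications
Savings: 16003008 - 5764801 = 10238207 multiplications

Standard: 16003008 multiplications (252^3). Strassen: 5764801 multiplications (7^8, after padding to 256x256). Strassen reduces 8 recursive multiplications to 7 at each level.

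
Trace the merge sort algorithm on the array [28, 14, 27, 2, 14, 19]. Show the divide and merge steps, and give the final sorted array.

Merge sort trace:

Split: [28, 14, 27, 2, 14, 19] -> [28, 14, 27] and [2, 14, 19]
  Split: [28, 14, 27] -> [28] and [14, 27]
    Split: [14, 27] -> [14] and [27]
    Merge: [14] + [27] -> [14, 27]
  Merge: [28] + [14, 27] -> [14, 27, 28]
  Split: [2, 14, 19] -> [2] and [14, 19]
    Split: [14, 19] -> [14] and [19]
    Merge: [14] + [19] -> [14, 19]
  Merge: [2] + [14, 19] -> [2, 14, 19]
Merge: [14, 27, 28] + [2, 14, 19] -> [2, 14, 14, 19, 27, 28]

Final sorted array: [2, 14, 14, 19, 27, 28]

The merge sort proceeds by recursively splitting the array and merging sorted halves.
After all merges, the sorted array is [2, 14, 14, 19, 27, 28].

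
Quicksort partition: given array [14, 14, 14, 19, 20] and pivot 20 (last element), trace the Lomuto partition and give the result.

Lomuto partition with pivot = 20:

Initial array: [14, 14, 14, 19, 20]

arr[0]=14 <= 20: swap with position 0, array becomes [14, 14, 14, 19, 20]
arr[1]=14 <= 20: swap with position 1, array becomes [14, 14, 14, 19, 20]
arr[2]=14 <= 20: swap with position 2, array becomes [14, 14, 14, 19, 20]
arr[3]=19 <= 20: swap with position 3, array becomes [14, 14, 14, 19, 20]

Place pivot at position 4: [14, 14, 14, 19, 20]
Pivot position: 4

After partitioning with pivot 20, the array becomes [14, 14, 14, 19, 20]. The pivot is placed at index 4. All elements to the left of the pivot are <= 20, and all elements to the right are > 20.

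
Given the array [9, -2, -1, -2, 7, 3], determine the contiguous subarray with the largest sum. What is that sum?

Using Kadane's algorithm on [9, -2, -1, -2, 7, 3]:

Scanning through the array:
Position 1 (value -2): max_ending_here = 7, max_so_far = 9
Position 2 (value -1): max_ending_here = 6, max_so_far = 9
Position 3 (value -2): max_ending_here = 4, max_so_far = 9
Position 4 (value 7): max_ending_here = 11, max_so_far = 11
Position 5 (value 3): max_ending_here = 14, max_so_far = 14

Maximum subarray: [9, -2, -1, -2, 7, 3]
Maximum sum: 14

The maximum subarray is [9, -2, -1, -2, 7, 3] with sum 14. This subarray runs from index 0 to index 5.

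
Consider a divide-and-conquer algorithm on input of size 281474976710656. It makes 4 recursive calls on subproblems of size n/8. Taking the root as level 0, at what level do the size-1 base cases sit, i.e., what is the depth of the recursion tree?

For divide and conquer with division factor 8:

Problem sizes at each level:
Level 0: 281474976710656
Level 1: 35184372088832
Level 2: 4398046511104
Level 3: 549755813888
Level 4: 68719476736
Level 5: 8589934592
Level 6: 1073741824
Level 7: 134217728
Level 8: 16777216
Level 9: 2097152
Level 10: 262144
Level 11: 32768
Level 12: 4096
Level 13: 512
Level 14: 64
Level 15: 8
Level 16: 1

The root is level 0 and the size-1 base case is level 16 (the tree spans levels 0 through 16, i.e. 17 levels counting the root), so the depth is the number of divisions: log_8(281474976710656) = 16

The recursion tree depth is log_8(281474976710656) = 16. At each level, the problem size is divided by 8, so it takes 16 divisions to reduce to a base case of size 1. The algorithm makes 4 recursive calls at each level.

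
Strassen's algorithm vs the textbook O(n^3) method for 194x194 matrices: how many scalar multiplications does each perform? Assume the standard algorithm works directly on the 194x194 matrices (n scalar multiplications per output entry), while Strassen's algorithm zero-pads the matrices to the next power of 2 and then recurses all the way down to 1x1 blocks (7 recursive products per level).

Matrix multiplication for 194x194 matrices:

Strassen's algorithm requires power-of-2 dimensions. Pad 194x194 to 256x256 (next power of 2).

Standard algorithm: 194^3 = 7301384 multiplications
Strassen's algorithm: 7^(log2(256)) = 7^8 = 5764801 multiplications
Savings: 7301384 - 5764801 = 1536583 multiplications

Standard: 7301384 multiplications (194^3). Strassen: 5764801 multiplications (7^8, after padding to 256x256). Strassen reduces 8 recursive multiplications to 7 at each level.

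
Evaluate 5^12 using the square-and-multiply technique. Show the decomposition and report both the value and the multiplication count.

Computing 5^12 by squaring (build up from 5^1; each line after the first costs one multiplication):

5^1 = 5
5^2 = (5^1)^2 = 5^2 = 25
5^3 = 5 * 5^2 = 5 * 25 = 125
5^6 = (5^3)^2 = 125^2 = 15625
5^12 = (5^6)^2 = 15625^2 = 244140625

Result: 244140625
Multiplications needed: 4 (4 lines after 5^1)

5^12 = 244140625. Using exponentiation by squaring, this requires 4 multiplications. The key idea: if the exponent is even, square the half-power; if odd, multiply by the base once.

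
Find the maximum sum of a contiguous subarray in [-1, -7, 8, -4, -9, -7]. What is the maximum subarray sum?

Using Kadane's algorithm on [-1, -7, 8, -4, -9, -7]:

Scanning through the array:
Position 1 (value -7): max_ending_here = -7, max_so_far = -1
Position 2 (value 8): max_ending_here = 8, max_so_far = 8
Position 3 (value -4): max_ending_here = 4, max_so_far = 8
Position 4 (value -9): max_ending_here = -5, max_so_far = 8
Position 5 (value -7): max_ending_here = -7, max_so_far = 8

Maximum subarray: [8]
Maximum sum: 8

The maximum subarray is [8] with sum 8. This subarray runs from index 2 to index 2.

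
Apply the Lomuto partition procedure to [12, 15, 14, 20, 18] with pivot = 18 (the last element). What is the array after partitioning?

Lomuto partition with pivot = 18:

Initial array: [12, 15, 14, 20, 18]

arr[0]=12 <= 18: swap with position 0, array becomes [12, 15, 14, 20, 18]
arr[1]=15 <= 18: swap with position 1, array becomes [12, 15, 14, 20, 18]
arr[2]=14 <= 18: swap with position 2, array becomes [12, 15, 14, 20, 18]
arr[3]=20 > 18: no swap

Place pivot at position 3: [12, 15, 14, 18, 20]
Pivot position: 3

After partitioning with pivot 18, the array becomes [12, 15, 14, 18, 20]. The pivot is placed at index 3. All elements to the left of the pivot are <= 18, and all elements to the right are > 18.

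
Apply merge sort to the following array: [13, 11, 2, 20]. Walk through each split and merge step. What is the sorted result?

Merge sort trace:

Split: [13, 11, 2, 20] -> [13, 11] and [2, 20]
  Split: [13, 11] -> [13] and [11]
  Merge: [13] + [11] -> [11, 13]
  Split: [2, 20] -> [2] and [20]
  Merge: [2] + [20] -> [2, 20]
Merge: [11, 13] + [2, 20] -> [2, 11, 13, 20]

Final sorted array: [2, 11, 13, 20]

The merge sort proceeds by recursively splitting the array and merging sorted halves.
After all merges, the sorted array is [2, 11, 13, 20].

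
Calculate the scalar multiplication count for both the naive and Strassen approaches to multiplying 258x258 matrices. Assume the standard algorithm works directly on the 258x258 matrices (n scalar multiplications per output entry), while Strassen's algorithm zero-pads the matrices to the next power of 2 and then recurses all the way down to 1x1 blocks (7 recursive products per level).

Matrix multiplication for 258x258 matrices:

Strassen's algorithm requires power-of-2 dimensions. Pad 258x258 to 512x512 (next power of 2).

Standard algorithm: 258^3 = 17173512 multiplications
Strassen's algorithm: 7^(log2(512)) = 7^9 = 40353607 multiplications
Difference: 17173512 - 40353607 = -23180095 (Strassen uses MORE here due to padding overhead — for small or just-over-power-of-2 n, padding can outweigh the per-level savings)

Standard: 17173512 multiplications (258^3). Strassen: 40353607 multiplications (7^9, after padding to 512x512). Strassen reduces 8 recursive multiplications to 7 at each level.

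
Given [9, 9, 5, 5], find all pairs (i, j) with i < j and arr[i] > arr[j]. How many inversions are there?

Finding inversions in [9, 9, 5, 5]:

(0, 2): arr[0]=9 > arr[2]=5
(0, 3): arr[0]=9 > arr[3]=5
(1, 2): arr[1]=9 > arr[2]=5
(1, 3): arr[1]=9 > arr[3]=5

Total inversions: 4

The array has 4 inversion(s): (0,2), (0,3), (1,2), (1,3). Each pair (i,j) satisfies i < j and arr[i] > arr[j].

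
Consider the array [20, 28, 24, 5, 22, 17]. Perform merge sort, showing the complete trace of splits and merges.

Merge sort trace:

Split: [20, 28, 24, 5, 22, 17] -> [20, 28, 24] and [5, 22, 17]
  Split: [20, 28, 24] -> [20] and [28, 24]
    Split: [28, 24] -> [28] and [24]
    Merge: [28] + [24] -> [24, 28]
  Merge: [20] + [24, 28] -> [20, 24, 28]
  Split: [5, 22, 17] -> [5] and [22, 17]
    Split: [22, 17] -> [22] and [17]
    Merge: [22] + [17] -> [17, 22]
  Merge: [5] + [17, 22] -> [5, 17, 22]
Merge: [20, 24, 28] + [5, 17, 22] -> [5, 17, 20, 22, 24, 28]

Final sorted array: [5, 17, 20, 22, 24, 28]

The merge sort proceeds by recursively splitting the array and merging sorted halves.
After all merges, the sorted array is [5, 17, 20, 22, 24, 28].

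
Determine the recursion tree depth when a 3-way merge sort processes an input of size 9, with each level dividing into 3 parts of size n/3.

For divide and conquer with division factor 3:

Problem sizes at each level:
Level 0: 9
Level 1: 3
Level 2: 1

The root is level 0 and the size-1 base case is level 2 (the tree spans levels 0 through 2, i.e. 3 levels counting the root), so the depth is the number of divisions: log_3(9) = 2

The recursion tree depth is log_3(9) = 2. At each level, the problem size is divided by 3, so it takes 2 divisions to reduce to a base case of size 1. The algorithm makes 3 recursive calls at each level.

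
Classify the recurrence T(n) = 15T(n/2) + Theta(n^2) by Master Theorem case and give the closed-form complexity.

Master Theorem for T(n) = 15T(n/2) + O(n^2):

a = 15, b = 2, c = 2
log_b(a) = log_2(15) = 3.9069

Case 1: c = 2 < log_2(15) = 3.9069
T(n) = O(n^(log_2 15))

For T(n) = 15T(n/2) + O(n^2): log_2(15) = 3.9069. This is Case 1 of the Master Theorem (c < log_b(a), work dominated by leaves), giving O(n^(log_2 15)).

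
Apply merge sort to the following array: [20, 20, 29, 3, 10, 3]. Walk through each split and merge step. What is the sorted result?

Merge sort trace:

Split: [20, 20, 29, 3, 10, 3] -> [20, 20, 29] and [3, 10, 3]
  Split: [20, 20, 29] -> [20] and [20, 29]
    Split: [20, 29] -> [20] and [29]
    Merge: [20] + [29] -> [20, 29]
  Merge: [20] + [20, 29] -> [20, 20, 29]
  Split: [3, 10, 3] -> [3] and [10, 3]
    Split: [10, 3] -> [10] and [3]
    Merge: [10] + [3] -> [3, 10]
  Merge: [3] + [3, 10] -> [3, 3, 10]
Merge: [20, 20, 29] + [3, 3, 10] -> [3, 3, 10, 20, 20, 29]

Final sorted array: [3, 3, 10, 20, 20, 29]

The merge sort proceeds by recursively splitting the array and merging sorted halves.
After all merges, the sorted array is [3, 3, 10, 20, 20, 29].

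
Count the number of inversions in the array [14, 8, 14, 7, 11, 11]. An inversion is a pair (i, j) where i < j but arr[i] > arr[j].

Finding inversions in [14, 8, 14, 7, 11, 11]:

(0, 1): arr[0]=14 > arr[1]=8
(0, 3): arr[0]=14 > arr[3]=7
(0, 4): arr[0]=14 > arr[4]=11
(0, 5): arr[0]=14 > arr[5]=11
(1, 3): arr[1]=8 > arr[3]=7
(2, 3): arr[2]=14 > arr[3]=7
(2, 4): arr[2]=14 > arr[4]=11
(2, 5): arr[2]=14 > arr[5]=11

Total inversions: 8

The array has 8 inversion(s): (0,1), (0,3), (0,4), (0,5), (1,3), (2,3), (2,4), (2,5). Each pair (i,j) satisfies i < j and arr[i] > arr[j].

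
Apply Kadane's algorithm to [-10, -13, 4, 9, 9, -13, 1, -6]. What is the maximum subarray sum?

Using Kadane's algorithm on [-10, -13, 4, 9, 9, -13, 1, -6]:

Scanning through the array:
Position 1 (value -13): max_ending_here = -13, max_so_far = -10
Position 2 (value 4): max_ending_here = 4, max_so_far = 4
Position 3 (value 9): max_ending_here = 13, max_so_far = 13
Position 4 (value 9): max_ending_here = 22, max_so_far = 22
Position 5 (value -13): max_ending_here = 9, max_so_far = 22
Position 6 (value 1): max_ending_here = 10, max_so_far = 22
Position 7 (value -6): max_ending_here = 4, max_so_far = 22

Maximum subarray: [4, 9, 9]
Maximum sum: 22

The maximum subarray is [4, 9, 9] with sum 22. This subarray runs from index 2 to index 4.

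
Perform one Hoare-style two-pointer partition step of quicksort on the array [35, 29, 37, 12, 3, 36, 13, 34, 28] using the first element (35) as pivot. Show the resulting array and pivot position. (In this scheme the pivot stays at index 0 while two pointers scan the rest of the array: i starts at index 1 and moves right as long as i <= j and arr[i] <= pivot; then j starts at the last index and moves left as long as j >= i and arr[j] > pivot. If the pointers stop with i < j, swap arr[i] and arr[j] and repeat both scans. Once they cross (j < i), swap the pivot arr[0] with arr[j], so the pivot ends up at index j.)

Hoare-style two-pointer partition with pivot = 35:

Initial array: [35, 29, 37, 12, 3, 36, 13, 34, 28]

Pointers start at i = 1, j = 8.
i stops at index 2 (arr[2]=37 > 35), j stops at index 8 (arr[8]=28 <= 35): swap arr[2] and arr[8], array becomes [35, 29, 28, 12, 3, 36, 13, 34, 37]
i stops at index 5 (arr[5]=36 > 35), j stops at index 7 (arr[7]=34 <= 35): swap arr[5] and arr[7], array becomes [35, 29, 28, 12, 3, 34, 13, 36, 37]
i ends at 7, j ends at 6: the pointers have crossed (j < i), so scanning stops.

Swap pivot arr[0] with arr[6] to place pivot at position 6: [13, 29, 28, 12, 3, 34, 35, 36, 37]
Pivot position: 6

After partitioning with pivot 35, the array becomes [13, 29, 28, 12, 3, 34, 35, 36, 37]. The pivot is placed at index 6. All elements to the left of the pivot are <= 35, and all elements to the right are > 35.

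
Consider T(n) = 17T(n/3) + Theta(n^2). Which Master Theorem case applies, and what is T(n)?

Master Theorem for T(n) = 17T(n/3) + O(n^2):

a = 17, b = 3, c = 2
log_b(a) = log_3(17) = 2.5789

Case 1: c = 2 < log_3(17) = 2.5789
T(n) = O(n^(log_3 17))

For T(n) = 17T(n/3) + O(n^2): log_3(17) = 2.5789. This is Case 1 of the Master Theorem (c < log_b(a), work dominated by leaves), giving O(n^(log_3 17)).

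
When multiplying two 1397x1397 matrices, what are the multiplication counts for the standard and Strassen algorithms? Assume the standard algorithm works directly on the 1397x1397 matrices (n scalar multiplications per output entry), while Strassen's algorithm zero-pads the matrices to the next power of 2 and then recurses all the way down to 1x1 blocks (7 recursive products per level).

Matrix multiplication for 1397x1397 matrices:

Strassen's algorithm requires power-of-2 dimensions. Pad 1397x1397 to 2048x2048 (next power of 2).

Standard algorithm: 1397^3 = 2726397773 multiplications
Strassen's algorithm: 7^(log2(2048)) = 7^11 = 1977326743 multiplications
Savings: 2726397773 - 1977326743 = 749071030 multiplications

Standard: 2726397773 multiplications (1397^3). Strassen: 1977326743 multiplications (7^11, after padding to 2048x2048). Strassen reduces 8 recursive multiplications to 7 at each level.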